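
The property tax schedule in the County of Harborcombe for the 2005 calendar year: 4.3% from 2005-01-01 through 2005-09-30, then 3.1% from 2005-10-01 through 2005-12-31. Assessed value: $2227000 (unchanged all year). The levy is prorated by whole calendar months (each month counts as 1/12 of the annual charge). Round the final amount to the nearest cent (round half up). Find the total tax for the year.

2005-01-01 to 2005-09-30: 9 months at 4.3% → $2227000 × 4.3% × 9/12 = $71820.7500
2005-10-01 to 2005-12-31: 3 months at 3.1% → $2227000 × 3.1% × 3/12 = $17259.2500
Total = $89080.0000

$89080.00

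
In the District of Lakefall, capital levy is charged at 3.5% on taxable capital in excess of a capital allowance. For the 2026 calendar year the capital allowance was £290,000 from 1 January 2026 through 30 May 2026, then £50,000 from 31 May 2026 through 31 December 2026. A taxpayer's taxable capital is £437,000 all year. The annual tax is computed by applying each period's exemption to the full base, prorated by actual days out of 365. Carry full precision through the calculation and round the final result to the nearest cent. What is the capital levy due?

1 January – 30 May 2026: 150 days, exemption £290,000 → (£437,000 − £290,000) × 3.5% × 150/365 = £2,114.3836
31 May – 31 December 2026: 215 days, exemption £50,000 → (£437,000 − £50,000) × 3.5% × 215/365 = £7,978.5616
Total = £10,092.9452

£10,092.95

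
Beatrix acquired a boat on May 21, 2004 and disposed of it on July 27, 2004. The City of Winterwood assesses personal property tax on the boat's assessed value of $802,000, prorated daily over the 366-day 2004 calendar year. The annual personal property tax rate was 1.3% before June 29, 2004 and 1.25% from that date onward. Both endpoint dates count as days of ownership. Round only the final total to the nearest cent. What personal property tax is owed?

May 21 – June 28, 2004: 39 days at 1.3% → $802,000 × 1.3% × 39/366 = $1,110.9672
June 29 – July 27, 2004: 29 days at 1.25% → $802,000 × 1.25% × 29/366 = $794.3306
Total = $1,905.2978

$1,905.30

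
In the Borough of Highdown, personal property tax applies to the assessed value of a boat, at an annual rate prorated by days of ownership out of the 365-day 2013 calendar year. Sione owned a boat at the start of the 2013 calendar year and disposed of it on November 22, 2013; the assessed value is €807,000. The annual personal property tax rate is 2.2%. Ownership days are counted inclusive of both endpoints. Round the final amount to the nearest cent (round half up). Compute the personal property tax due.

€15,857.00

Days held (January 1 – November 22, 2013): 326 out of 365
Tax = €807,000 × 2.2% × 326/365 = €15,856.9973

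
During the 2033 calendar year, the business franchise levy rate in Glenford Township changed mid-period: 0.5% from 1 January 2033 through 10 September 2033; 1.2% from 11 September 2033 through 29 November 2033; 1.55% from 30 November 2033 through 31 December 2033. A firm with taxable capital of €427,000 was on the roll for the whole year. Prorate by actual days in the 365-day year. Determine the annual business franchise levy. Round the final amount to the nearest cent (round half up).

1 January – 10 September 2033: 253 days at 0.5% → €427,000 × 0.5% × 253/365 = €1,479.8767
11 September – 29 November 2033: 80 days at 1.2% → €427,000 × 1.2% × 80/365 = €1,123.0685
30 November – 31 December 2033: 32 days at 1.55% → €427,000 × 1.55% × 32/365 = €580.2521
Total = €3,183.1973

€3,183.20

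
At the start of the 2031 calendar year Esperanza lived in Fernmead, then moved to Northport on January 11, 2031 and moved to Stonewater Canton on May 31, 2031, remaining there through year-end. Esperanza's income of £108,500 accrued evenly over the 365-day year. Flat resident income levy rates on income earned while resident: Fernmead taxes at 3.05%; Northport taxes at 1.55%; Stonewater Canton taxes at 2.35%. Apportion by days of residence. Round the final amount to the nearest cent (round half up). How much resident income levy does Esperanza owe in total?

£2,237.63

Fernmead, January 1 – January 10, 2031: 10 days → £108,500 × 3.05% × 10/365 = £90.6644
Northport, January 11 – May 30, 2031: 140 days → £108,500 × 1.55% × 140/365 = £645.0548
Stonewater Canton, May 31 – December 31, 2031: 215 days → £108,500 × 2.35% × 215/365 = £1,501.9075
Total = £2,237.6267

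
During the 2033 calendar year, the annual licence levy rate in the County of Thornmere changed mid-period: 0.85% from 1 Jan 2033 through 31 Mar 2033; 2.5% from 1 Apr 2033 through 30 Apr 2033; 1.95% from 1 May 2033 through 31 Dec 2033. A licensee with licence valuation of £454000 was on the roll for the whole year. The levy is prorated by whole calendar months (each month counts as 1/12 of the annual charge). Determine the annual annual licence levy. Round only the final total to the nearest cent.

1 Jan – 31 Mar 2033: 3 months at 0.85% → £454000 × 0.85% × 3/12 = £964.7500
1 Apr – 30 Apr 2033: 1 month at 2.5% → £454000 × 2.5% × 1/12 = £945.8333
1 May – 31 Dec 2033: 8 months at 1.95% → £454000 × 1.95% × 8/12 = £5902.0000
Total = £7812.5833

£7812.58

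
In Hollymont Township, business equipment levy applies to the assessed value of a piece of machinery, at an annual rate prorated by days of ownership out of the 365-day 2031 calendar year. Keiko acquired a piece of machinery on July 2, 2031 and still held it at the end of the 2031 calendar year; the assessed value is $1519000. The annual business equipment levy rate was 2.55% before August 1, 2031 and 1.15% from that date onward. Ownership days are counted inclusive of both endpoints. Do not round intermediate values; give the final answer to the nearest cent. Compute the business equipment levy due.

July 2 – July 31, 2031: 30 days at 2.55% → $1519000 × 2.55% × 30/365 = $3183.6575
August 1 – December 31, 2031: 153 days at 1.15% → $1519000 × 1.15% × 153/365 = $7322.4123
Total = $10506.0699

$10506.07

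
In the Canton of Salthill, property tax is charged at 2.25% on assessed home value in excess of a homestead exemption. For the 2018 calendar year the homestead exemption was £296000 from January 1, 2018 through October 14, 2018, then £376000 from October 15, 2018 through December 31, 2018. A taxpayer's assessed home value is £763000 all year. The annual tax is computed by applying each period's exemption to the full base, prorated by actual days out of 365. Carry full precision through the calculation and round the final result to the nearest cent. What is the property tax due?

£10122.84

January 1 – October 14, 2018: 287 days, exemption £296000 → (£763000 − £296000) × 2.25% × 287/365 = £8262.0616
October 15 – December 31, 2018: 78 days, exemption £376000 → (£763000 − £376000) × 2.25% × 78/365 = £1860.7808
Total = £10122.8425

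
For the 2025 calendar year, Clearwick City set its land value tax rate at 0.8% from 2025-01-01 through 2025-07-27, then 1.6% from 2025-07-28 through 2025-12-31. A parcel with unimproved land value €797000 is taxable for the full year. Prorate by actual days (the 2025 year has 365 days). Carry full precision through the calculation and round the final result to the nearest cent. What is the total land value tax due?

2025-01-01 to 2025-07-27: 208 days at 0.8% → €797000 × 0.8% × 208/365 = €3633.4466
2025-07-28 to 2025-12-31: 157 days at 1.6% → €797000 × 1.6% × 157/365 = €5485.1068
Total = €9118.5534

€9118.55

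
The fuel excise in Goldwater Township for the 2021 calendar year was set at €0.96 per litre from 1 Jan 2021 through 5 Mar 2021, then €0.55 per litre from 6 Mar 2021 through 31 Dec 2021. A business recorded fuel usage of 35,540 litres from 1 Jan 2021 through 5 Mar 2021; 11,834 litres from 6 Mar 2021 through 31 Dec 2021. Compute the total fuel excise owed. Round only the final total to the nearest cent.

€40627.10

1 Jan – 5 Mar 2021: 35,540 litres at €0.96/litre → €34118.40
6 Mar – 31 Dec 2021: 11,834 litres at €0.55/litre → €6508.70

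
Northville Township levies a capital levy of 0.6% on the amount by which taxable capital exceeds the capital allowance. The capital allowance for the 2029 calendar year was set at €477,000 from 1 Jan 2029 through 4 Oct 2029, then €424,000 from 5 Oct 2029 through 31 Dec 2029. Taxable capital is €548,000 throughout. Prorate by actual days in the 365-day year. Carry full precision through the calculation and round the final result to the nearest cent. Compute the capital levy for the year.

1 Jan – 4 Oct 2029: 277 days, exemption €477,000 → (€548,000 − €477,000) × 0.6% × 277/365 = €323.2932
5 Oct – 31 Dec 2029: 88 days, exemption €424,000 → (€548,000 − €424,000) × 0.6% × 88/365 = €179.3753
Total = €502.6685

€502.67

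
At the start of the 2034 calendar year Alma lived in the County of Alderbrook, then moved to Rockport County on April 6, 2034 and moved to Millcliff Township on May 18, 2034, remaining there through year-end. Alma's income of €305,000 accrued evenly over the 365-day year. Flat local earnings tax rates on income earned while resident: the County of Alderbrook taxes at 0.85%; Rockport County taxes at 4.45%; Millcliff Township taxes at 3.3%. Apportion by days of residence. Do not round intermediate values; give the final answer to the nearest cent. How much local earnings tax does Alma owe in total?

The County of Alderbrook, January 1 – April 5, 2034: 95 days → €305,000 × 0.85% × 95/365 = €674.7603
Rockport County, April 6 – May 17, 2034: 42 days → €305,000 × 4.45% × 42/365 = €1,561.7671
Millcliff Township, May 18 – December 31, 2034: 228 days → €305,000 × 3.3% × 228/365 = €6,287.1781
Total = €8,523.7055

€8,523.71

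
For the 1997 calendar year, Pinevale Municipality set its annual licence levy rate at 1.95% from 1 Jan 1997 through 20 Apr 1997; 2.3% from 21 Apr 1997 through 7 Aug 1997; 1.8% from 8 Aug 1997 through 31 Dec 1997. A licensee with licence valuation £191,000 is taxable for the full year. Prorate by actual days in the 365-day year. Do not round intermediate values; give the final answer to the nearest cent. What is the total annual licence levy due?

£3,809.53

1 Jan – 20 Apr 1997: 110 days at 1.95% → £191,000 × 1.95% × 110/365 = £1,122.4521
21 Apr – 7 Aug 1997: 109 days at 2.3% → £191,000 × 2.3% × 109/365 = £1,311.8822
8 Aug – 31 Dec 1997: 146 days at 1.8% → £191,000 × 1.8% × 146/365 = £1,375.2000
Total = £3,809.5342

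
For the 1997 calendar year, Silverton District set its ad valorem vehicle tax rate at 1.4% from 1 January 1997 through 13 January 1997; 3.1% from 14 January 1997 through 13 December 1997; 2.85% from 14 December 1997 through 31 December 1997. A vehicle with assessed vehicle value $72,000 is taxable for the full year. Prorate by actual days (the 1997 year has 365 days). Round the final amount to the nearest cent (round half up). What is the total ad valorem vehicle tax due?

$2,179.53

1 January – 13 January 1997: 13 days at 1.4% → $72,000 × 1.4% × 13/365 = $35.9014
14 January – 13 December 1997: 334 days at 3.1% → $72,000 × 3.1% × 334/365 = $2,042.4329
14 December – 31 December 1997: 18 days at 2.85% → $72,000 × 2.85% × 18/365 = $101.1945
Total = $2,179.5288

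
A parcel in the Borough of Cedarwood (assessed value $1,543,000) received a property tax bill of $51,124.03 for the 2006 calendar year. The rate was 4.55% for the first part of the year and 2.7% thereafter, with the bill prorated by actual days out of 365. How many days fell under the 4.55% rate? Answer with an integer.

121 days

Let d = days at the first rate; then 365 − d days at the second rate.
$1,543,000 × [4.55%·d + 2.7%·(365−d)] / 365 = $51,124.03
Solving gives d = 121, so the new rate took effect on 2 May 2006.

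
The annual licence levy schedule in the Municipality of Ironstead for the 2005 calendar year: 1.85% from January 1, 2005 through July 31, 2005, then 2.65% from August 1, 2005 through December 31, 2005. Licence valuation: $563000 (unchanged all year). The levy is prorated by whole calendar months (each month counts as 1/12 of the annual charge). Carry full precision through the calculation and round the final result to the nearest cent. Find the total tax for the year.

January 1 – July 31, 2005: 7 months at 1.85% → $563000 × 1.85% × 7/12 = $6075.7083
August 1 – December 31, 2005: 5 months at 2.65% → $563000 × 2.65% × 5/12 = $6216.4583
Total = $12292.1667

$12292.17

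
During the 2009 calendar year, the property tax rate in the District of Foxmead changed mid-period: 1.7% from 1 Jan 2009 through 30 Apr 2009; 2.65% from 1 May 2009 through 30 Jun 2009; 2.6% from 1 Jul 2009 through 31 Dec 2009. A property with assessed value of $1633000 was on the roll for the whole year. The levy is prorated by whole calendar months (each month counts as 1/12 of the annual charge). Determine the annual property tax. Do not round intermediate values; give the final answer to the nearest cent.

1 Jan – 30 Apr 2009: 4 months at 1.7% → $1633000 × 1.7% × 4/12 = $9253.6667
1 May – 30 Jun 2009: 2 months at 2.65% → $1633000 × 2.65% × 2/12 = $7212.4167
1 Jul – 31 Dec 2009: 6 months at 2.6% → $1633000 × 2.6% × 6/12 = $21229.0000
Total = $37695.0833

$37695.08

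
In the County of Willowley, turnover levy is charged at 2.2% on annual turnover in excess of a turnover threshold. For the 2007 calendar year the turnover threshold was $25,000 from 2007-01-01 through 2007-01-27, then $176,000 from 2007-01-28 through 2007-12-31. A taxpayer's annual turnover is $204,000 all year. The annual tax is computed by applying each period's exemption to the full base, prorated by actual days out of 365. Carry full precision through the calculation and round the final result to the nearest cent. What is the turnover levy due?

$861.74

2007-01-01 to 2007-01-27: 27 days, exemption $25,000 → ($204,000 − $25,000) × 2.2% × 27/365 = $291.3041
2007-01-28 to 2007-12-31: 338 days, exemption $176,000 → ($204,000 − $176,000) × 2.2% × 338/365 = $570.4329
Total = $861.7370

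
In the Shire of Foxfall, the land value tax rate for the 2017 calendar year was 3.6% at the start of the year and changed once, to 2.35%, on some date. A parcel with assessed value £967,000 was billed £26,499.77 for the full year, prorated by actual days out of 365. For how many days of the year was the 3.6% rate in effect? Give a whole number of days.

Let d = days at the first rate; then 365 − d days at the second rate.
£967,000 × [3.6%·d + 2.35%·(365−d)] / 365 = £26,499.77
Solving gives d = 114, so the new rate took effect on April 25, 2017.

114 days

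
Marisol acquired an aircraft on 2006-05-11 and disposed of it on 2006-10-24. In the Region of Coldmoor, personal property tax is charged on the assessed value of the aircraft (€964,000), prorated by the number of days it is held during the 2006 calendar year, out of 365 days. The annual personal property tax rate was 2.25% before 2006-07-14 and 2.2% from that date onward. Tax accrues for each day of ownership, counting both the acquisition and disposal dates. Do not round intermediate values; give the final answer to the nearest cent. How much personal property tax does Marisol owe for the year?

2006-05-11 to 2006-07-13: 64 days at 2.25% → €964,000 × 2.25% × 64/365 = €3,803.1781
2006-07-14 to 2006-10-24: 103 days at 2.2% → €964,000 × 2.2% × 103/365 = €5,984.7233
Total = €9,787.9014

€9,787.90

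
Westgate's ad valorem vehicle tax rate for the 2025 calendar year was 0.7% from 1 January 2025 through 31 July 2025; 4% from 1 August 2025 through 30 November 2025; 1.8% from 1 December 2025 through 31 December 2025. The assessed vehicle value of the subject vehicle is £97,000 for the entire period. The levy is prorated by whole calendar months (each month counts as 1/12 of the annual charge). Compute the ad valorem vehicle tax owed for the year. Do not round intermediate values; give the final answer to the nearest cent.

1 January – 31 July 2025: 7 months at 0.7% → £97,000 × 0.7% × 7/12 = £396.0833
1 August – 30 November 2025: 4 months at 4% → £97,000 × 4% × 4/12 = £1,293.3333
1 December – 31 December 2025: 1 month at 1.8% → £97,000 × 1.8% × 1/12 = £145.5000
Total = £1,834.9167

£1,834.92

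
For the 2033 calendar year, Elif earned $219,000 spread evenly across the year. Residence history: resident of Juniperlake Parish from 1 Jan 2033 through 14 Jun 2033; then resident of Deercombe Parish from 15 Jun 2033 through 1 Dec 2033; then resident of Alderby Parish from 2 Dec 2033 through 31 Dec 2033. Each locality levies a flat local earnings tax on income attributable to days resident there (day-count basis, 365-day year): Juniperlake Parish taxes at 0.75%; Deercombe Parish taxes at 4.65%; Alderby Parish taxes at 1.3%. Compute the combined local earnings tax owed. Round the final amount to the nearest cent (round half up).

Juniperlake Parish, 1 Jan – 14 Jun 2033: 165 days → $219,000 × 0.75% × 165/365 = $742.5000
Deercombe Parish, 15 Jun – 1 Dec 2033: 170 days → $219,000 × 4.65% × 170/365 = $4,743.0000
Alderby Parish, 2 Dec – 31 Dec 2033: 30 days → $219,000 × 1.3% × 30/365 = $234.0000
Total = $5,719.5000

$5,719.50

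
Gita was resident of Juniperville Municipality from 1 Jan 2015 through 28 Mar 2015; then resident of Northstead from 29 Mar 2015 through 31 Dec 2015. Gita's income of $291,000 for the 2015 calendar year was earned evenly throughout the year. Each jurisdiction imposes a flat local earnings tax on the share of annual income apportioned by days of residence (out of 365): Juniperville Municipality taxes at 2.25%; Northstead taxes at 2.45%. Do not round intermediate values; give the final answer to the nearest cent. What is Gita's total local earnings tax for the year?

Juniperville Municipality, 1 Jan – 28 Mar 2015: 87 days → $291,000 × 2.25% × 87/365 = $1,560.6370
Northstead, 29 Mar – 31 Dec 2015: 278 days → $291,000 × 2.45% × 278/365 = $5,430.1397
Total = $6,990.7767

$6,990.78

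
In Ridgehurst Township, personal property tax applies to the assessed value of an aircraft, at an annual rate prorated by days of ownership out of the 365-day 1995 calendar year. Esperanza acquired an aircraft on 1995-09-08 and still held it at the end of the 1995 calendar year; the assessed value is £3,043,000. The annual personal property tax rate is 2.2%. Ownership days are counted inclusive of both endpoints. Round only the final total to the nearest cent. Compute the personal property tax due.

£21,092.58

Days held (1995-09-08 to 1995-12-31): 115 out of 365
Tax = £3,043,000 × 2.2% × 115/365 = £21,092.5753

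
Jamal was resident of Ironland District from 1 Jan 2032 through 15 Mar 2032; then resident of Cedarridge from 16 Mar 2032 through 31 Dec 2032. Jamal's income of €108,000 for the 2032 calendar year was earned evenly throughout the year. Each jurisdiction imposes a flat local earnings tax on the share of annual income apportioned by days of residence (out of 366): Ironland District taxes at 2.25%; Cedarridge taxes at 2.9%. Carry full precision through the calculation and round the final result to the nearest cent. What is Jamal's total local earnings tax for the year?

Ironland District, 1 Jan – 15 Mar 2032: 75 days → €108,000 × 2.25% × 75/366 = €497.9508
Cedarridge, 16 Mar – 31 Dec 2032: 291 days → €108,000 × 2.9% × 291/366 = €2,490.1967
Total = €2,988.1475

€2,988.15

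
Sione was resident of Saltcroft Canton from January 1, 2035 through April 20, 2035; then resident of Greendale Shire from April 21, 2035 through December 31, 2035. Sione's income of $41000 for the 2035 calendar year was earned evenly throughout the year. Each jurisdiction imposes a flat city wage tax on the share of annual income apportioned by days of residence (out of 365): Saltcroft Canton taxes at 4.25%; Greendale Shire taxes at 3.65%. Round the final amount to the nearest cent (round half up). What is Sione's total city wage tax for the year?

Saltcroft Canton, January 1 – April 20, 2035: 110 days → $41000 × 4.25% × 110/365 = $525.1370
Greendale Shire, April 21 – December 31, 2035: 255 days → $41000 × 3.65% × 255/365 = $1045.5000
Total = $1570.6370

$1570.64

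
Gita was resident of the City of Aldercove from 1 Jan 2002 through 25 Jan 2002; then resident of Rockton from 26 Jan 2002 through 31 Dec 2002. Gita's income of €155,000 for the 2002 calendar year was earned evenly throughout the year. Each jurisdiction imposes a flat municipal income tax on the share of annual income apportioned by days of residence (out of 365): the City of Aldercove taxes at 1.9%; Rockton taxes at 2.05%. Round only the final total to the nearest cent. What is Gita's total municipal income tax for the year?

€3,161.58

The City of Aldercove, 1 Jan – 25 Jan 2002: 25 days → €155,000 × 1.9% × 25/365 = €201.7123
Rockton, 26 Jan – 31 Dec 2002: 340 days → €155,000 × 2.05% × 340/365 = €2,959.8630
Total = €3,161.5753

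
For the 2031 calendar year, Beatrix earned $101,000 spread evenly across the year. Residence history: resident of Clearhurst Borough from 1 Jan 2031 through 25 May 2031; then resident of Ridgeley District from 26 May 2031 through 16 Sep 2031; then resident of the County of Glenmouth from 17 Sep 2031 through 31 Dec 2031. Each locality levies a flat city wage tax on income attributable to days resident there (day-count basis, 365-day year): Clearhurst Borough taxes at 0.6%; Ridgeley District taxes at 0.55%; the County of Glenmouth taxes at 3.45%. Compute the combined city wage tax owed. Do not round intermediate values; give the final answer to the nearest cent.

$1,426.18

Clearhurst Borough, 1 Jan – 25 May 2031: 145 days → $101,000 × 0.6% × 145/365 = $240.7397
Ridgeley District, 26 May – 16 Sep 2031: 114 days → $101,000 × 0.55% × 114/365 = $173.4986
The County of Glenmouth, 17 Sep – 31 Dec 2031: 106 days → $101,000 × 3.45% × 106/365 = $1,011.9370
Total = $1,426.1753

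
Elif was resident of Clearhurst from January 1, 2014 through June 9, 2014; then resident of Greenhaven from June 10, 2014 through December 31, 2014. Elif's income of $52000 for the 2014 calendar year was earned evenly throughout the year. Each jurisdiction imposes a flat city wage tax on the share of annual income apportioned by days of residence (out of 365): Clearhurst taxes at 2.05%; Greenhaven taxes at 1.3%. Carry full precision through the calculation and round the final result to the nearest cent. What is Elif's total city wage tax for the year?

Clearhurst, January 1 – June 9, 2014: 160 days → $52000 × 2.05% × 160/365 = $467.2877
Greenhaven, June 10 – December 31, 2014: 205 days → $52000 × 1.3% × 205/365 = $379.6712
Total = $846.9589

$846.96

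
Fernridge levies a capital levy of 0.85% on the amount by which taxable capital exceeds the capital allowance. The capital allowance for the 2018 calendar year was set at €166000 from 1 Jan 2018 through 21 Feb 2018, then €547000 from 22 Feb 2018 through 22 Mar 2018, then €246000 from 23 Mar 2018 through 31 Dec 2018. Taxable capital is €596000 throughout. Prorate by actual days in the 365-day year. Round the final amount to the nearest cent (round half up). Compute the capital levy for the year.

1 Jan – 21 Feb 2018: 52 days, exemption €166000 → (€596000 − €166000) × 0.85% × 52/365 = €520.7123
22 Feb – 22 Mar 2018: 29 days, exemption €547000 → (€596000 − €547000) × 0.85% × 29/365 = €33.0918
23 Mar – 31 Dec 2018: 284 days, exemption €246000 → (€596000 − €246000) × 0.85% × 284/365 = €2314.7945
Total = €2868.5986

€2868.60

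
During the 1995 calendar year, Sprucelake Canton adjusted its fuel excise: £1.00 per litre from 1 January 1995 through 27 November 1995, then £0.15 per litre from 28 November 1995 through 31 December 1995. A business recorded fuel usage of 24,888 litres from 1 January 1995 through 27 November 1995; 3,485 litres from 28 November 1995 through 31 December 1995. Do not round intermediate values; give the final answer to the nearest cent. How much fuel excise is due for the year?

1 January – 27 November 1995: 24,888 litres at £1.00/litre → £24,888.00
28 November – 31 December 1995: 3,485 litres at £0.15/litre → £522.75

£25,410.75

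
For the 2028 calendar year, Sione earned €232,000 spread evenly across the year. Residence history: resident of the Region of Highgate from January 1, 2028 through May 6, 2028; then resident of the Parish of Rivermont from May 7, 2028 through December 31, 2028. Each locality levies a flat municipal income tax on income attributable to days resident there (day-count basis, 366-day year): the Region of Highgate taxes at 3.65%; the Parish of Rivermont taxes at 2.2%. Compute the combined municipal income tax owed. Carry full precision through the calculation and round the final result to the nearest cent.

€6,271.29

The Region of Highgate, January 1 – May 6, 2028: 127 days → €232,000 × 3.65% × 127/366 = €2,938.3497
The Parish of Rivermont, May 7 – December 31, 2028: 239 days → €232,000 × 2.2% × 239/366 = €3,332.9399
Total = €6,271.2896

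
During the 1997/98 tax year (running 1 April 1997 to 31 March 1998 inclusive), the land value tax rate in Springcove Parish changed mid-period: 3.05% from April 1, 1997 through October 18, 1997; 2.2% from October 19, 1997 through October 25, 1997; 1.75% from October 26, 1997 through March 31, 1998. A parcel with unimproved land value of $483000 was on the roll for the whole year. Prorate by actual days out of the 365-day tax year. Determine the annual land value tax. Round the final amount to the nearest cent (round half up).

April 1 – October 18, 1997: 201 days at 3.05% → $483000 × 3.05% × 201/365 = $8112.4151
October 19 – October 25, 1997: 7 days at 2.2% → $483000 × 2.2% × 7/365 = $203.7863
October 26, 1997 – March 31, 1998: 157 days at 1.75% → $483000 × 1.75% × 157/365 = $3635.7329
Total = $11951.9342

$11951.93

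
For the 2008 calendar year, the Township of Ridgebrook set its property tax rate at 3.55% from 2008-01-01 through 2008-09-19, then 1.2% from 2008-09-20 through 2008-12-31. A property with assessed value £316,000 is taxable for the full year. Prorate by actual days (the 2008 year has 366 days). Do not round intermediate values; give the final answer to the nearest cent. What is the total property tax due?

£9,128.17

2008-01-01 to 2008-09-19: 263 days at 3.55% → £316,000 × 3.55% × 263/366 = £8,061.0219
2008-09-20 to 2008-12-31: 103 days at 1.2% → £316,000 × 1.2% × 103/366 = £1,067.1475
Total = £9,128.1694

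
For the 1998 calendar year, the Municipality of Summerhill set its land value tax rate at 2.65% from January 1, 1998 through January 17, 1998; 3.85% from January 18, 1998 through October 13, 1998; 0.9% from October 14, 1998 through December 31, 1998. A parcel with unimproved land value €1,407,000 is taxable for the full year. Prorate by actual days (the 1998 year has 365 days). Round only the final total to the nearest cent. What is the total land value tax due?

January 1 – January 17, 1998: 17 days at 2.65% → €1,407,000 × 2.65% × 17/365 = €1,736.5849
January 18 – October 13, 1998: 269 days at 3.85% → €1,407,000 × 3.85% × 269/365 = €39,922.1795
October 14 – December 31, 1998: 79 days at 0.9% → €1,407,000 × 0.9% × 79/365 = €2,740.7589
Total = €44,399.5233

€44,399.52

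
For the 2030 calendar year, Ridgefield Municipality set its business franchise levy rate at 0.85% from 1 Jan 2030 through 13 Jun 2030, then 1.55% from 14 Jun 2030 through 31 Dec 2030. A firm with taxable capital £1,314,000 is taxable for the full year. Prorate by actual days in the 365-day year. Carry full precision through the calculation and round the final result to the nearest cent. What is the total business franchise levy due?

1 Jan – 13 Jun 2030: 164 days at 0.85% → £1,314,000 × 0.85% × 164/365 = £5,018.4000
14 Jun – 31 Dec 2030: 201 days at 1.55% → £1,314,000 × 1.55% × 201/365 = £11,215.8000
Total = £16,234.2000

£16,234.20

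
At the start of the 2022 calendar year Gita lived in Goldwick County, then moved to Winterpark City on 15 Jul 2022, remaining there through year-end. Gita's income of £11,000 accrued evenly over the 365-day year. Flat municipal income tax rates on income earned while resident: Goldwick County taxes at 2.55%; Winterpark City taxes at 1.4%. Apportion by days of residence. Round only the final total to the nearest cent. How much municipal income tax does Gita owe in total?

Goldwick County, 1 Jan – 14 Jul 2022: 195 days → £11,000 × 2.55% × 195/365 = £149.8562
Winterpark City, 15 Jul – 31 Dec 2022: 170 days → £11,000 × 1.4% × 170/365 = £71.7260
Total = £221.5822

£221.58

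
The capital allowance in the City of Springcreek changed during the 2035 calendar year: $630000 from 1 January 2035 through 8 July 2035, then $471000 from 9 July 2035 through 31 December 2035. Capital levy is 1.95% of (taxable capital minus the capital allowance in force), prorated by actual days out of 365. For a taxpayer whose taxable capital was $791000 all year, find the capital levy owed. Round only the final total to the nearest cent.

$4634.54

1 January – 8 July 2035: 189 days, exemption $630000 → ($791000 − $630000) × 1.95% × 189/365 = $1625.6589
9 July – 31 December 2035: 176 days, exemption $471000 → ($791000 − $471000) × 1.95% × 176/365 = $3008.8767
Total = $4634.5356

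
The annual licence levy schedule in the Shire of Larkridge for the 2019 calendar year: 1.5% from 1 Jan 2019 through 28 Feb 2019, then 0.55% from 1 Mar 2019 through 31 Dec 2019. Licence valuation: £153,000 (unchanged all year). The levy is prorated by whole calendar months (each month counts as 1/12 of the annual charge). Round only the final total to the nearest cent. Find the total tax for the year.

1 Jan – 28 Feb 2019: 2 months at 1.5% → £153,000 × 1.5% × 2/12 = £382.5000
1 Mar – 31 Dec 2019: 10 months at 0.55% → £153,000 × 0.55% × 10/12 = £701.2500
Total = £1,083.7500

£1,083.75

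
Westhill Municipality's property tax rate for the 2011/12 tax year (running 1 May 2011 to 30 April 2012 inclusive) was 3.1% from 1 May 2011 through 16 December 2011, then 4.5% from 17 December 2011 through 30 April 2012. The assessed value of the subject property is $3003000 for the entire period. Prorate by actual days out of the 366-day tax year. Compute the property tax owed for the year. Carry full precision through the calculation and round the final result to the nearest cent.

1 May – 16 December 2011: 230 days at 3.1% → $3003000 × 3.1% × 230/366 = $58501.0656
17 December 2011 – 30 April 2012: 136 days at 4.5% → $3003000 × 4.5% × 136/366 = $50214.0984
Total = $108715.1639

$108715.16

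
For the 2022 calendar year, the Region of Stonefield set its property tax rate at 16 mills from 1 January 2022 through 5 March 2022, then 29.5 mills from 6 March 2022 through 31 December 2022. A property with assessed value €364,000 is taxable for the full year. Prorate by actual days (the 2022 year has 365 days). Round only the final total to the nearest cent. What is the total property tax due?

1 January – 5 March 2022: 64 days at 16 mills → €364,000 × 1.6% × 64/365 = €1,021.1945
6 March – 31 December 2022: 301 days at 29.5 mills → €364,000 × 2.95% × 301/365 = €8,855.1726
Total = €9,876.3671

€9,876.37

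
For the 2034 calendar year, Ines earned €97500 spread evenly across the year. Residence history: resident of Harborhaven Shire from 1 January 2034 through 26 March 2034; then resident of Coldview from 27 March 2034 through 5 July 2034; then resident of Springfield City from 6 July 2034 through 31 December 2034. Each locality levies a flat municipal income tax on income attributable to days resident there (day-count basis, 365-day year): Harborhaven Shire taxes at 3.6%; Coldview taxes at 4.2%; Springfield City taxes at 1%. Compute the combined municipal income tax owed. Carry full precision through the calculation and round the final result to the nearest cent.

€2428.68

Harborhaven Shire, 1 January – 26 March 2034: 85 days → €97500 × 3.6% × 85/365 = €817.3973
Coldview, 27 March – 5 July 2034: 101 days → €97500 × 4.2% × 101/365 = €1133.1370
Springfield City, 6 July – 31 December 2034: 179 days → €97500 × 1% × 179/365 = €478.1507
Total = €2428.6849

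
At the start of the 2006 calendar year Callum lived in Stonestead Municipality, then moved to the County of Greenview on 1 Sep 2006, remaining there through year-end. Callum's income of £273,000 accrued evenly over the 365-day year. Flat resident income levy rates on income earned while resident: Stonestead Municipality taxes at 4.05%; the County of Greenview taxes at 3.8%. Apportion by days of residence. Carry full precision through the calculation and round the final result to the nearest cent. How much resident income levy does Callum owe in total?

Stonestead Municipality, 1 Jan – 31 Aug 2006: 243 days → £273,000 × 4.05% × 243/365 = £7,360.9027
The County of Greenview, 1 Sep – 31 Dec 2006: 122 days → £273,000 × 3.8% × 122/365 = £3,467.4740
Total = £10,828.3767

£10,828.38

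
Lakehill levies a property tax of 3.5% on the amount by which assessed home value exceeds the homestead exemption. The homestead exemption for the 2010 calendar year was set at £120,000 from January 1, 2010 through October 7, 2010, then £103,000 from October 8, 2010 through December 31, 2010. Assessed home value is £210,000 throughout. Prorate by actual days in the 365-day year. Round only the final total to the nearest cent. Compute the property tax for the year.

£3,288.56

January 1 – October 7, 2010: 280 days, exemption £120,000 → (£210,000 − £120,000) × 3.5% × 280/365 = £2,416.4384
October 8 – December 31, 2010: 85 days, exemption £103,000 → (£210,000 − £103,000) × 3.5% × 85/365 = £872.1233
Total = £3,288.5616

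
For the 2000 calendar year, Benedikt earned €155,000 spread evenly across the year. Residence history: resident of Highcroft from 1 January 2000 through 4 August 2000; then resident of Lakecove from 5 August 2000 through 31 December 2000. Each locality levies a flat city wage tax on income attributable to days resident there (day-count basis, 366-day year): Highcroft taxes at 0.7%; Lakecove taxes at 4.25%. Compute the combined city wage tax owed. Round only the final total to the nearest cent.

Highcroft, 1 January – 4 August 2000: 217 days → €155,000 × 0.7% × 217/366 = €643.2923
Lakecove, 5 August – 31 December 2000: 149 days → €155,000 × 4.25% × 149/366 = €2,681.7964
Total = €3,325.0888

€3,325.09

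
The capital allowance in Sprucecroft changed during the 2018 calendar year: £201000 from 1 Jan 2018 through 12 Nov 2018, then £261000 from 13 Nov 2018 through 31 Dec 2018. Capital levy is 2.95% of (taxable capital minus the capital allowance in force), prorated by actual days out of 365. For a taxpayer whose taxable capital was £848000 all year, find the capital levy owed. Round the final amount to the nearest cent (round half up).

£18848.88

1 Jan – 12 Nov 2018: 316 days, exemption £201000 → (£848000 − £201000) × 2.95% × 316/365 = £16524.2027
13 Nov – 31 Dec 2018: 49 days, exemption £261000 → (£848000 − £261000) × 2.95% × 49/365 = £2324.6808
Total = £18848.8836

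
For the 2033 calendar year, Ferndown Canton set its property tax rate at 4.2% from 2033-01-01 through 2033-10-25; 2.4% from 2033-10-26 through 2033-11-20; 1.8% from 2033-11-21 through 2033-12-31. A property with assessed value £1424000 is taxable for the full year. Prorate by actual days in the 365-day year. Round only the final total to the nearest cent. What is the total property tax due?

£54143.21

2033-01-01 to 2033-10-25: 298 days at 4.2% → £1424000 × 4.2% × 298/365 = £48829.5452
2033-10-26 to 2033-11-20: 26 days at 2.4% → £1424000 × 2.4% × 26/365 = £2434.4548
2033-11-21 to 2033-12-31: 41 days at 1.8% → £1424000 × 1.8% × 41/365 = £2879.2110
Total = £54143.2110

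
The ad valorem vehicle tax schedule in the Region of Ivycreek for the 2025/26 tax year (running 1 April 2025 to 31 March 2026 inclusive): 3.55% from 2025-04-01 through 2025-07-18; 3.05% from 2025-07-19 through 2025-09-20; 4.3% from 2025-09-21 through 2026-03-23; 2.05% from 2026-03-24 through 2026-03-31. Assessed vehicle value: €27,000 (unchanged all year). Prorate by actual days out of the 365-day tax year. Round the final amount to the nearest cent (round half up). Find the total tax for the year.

2025-04-01 to 2025-07-18: 109 days at 3.55% → €27,000 × 3.55% × 109/365 = €286.2370
2025-07-19 to 2025-09-20: 64 days at 3.05% → €27,000 × 3.05% × 64/365 = €144.3945
2025-09-21 to 2026-03-23: 184 days at 4.3% → €27,000 × 4.3% × 184/365 = €585.2712
2026-03-24 to 2026-03-31: 8 days at 2.05% → €27,000 × 2.05% × 8/365 = €12.1315
Total = €1,028.0342

€1,028.03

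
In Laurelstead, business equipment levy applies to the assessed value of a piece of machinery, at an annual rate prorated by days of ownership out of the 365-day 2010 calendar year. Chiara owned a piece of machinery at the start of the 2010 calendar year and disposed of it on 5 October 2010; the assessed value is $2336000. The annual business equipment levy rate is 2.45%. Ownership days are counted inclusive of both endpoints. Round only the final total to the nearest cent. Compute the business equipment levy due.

Days held (1 January – 5 October 2010): 278 out of 365
Tax = $2336000 × 2.45% × 278/365 = $43590.4000

$43590.40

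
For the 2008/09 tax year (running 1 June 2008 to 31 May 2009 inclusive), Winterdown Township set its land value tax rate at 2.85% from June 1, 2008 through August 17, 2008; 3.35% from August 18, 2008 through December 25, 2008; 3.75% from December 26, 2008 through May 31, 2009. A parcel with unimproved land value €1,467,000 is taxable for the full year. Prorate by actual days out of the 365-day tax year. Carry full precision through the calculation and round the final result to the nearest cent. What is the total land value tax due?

June 1 – August 17, 2008: 78 days at 2.85% → €1,467,000 × 2.85% × 78/365 = €8,934.6329
August 18 – December 25, 2008: 130 days at 3.35% → €1,467,000 × 3.35% × 130/365 = €17,503.5205
December 26, 2008 – May 31, 2009: 157 days at 3.75% → €1,467,000 × 3.75% × 157/365 = €23,662.9110
Total = €50,101.0644

€50,101.06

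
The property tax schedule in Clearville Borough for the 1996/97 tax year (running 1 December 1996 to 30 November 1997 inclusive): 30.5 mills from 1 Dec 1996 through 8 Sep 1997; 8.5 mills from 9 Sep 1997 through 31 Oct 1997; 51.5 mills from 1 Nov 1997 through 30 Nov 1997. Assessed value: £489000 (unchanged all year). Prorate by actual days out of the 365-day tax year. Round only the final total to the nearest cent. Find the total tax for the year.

£14196.41

1 Dec 1996 – 8 Sep 1997: 282 days at 30.5 mills → £489000 × 3.05% × 282/365 = £11522.9836
9 Sep – 31 Oct 1997: 53 days at 8.5 mills → £489000 × 0.85% × 53/365 = £603.5466
1 Nov – 30 Nov 1997: 30 days at 51.5 mills → £489000 × 5.15% × 30/365 = £2069.8767
Total = £14196.4068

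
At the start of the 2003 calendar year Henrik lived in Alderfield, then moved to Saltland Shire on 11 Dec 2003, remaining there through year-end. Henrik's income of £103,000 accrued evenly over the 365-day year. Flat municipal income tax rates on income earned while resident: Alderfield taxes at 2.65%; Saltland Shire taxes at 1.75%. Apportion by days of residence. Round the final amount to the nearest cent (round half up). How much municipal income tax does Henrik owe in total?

Alderfield, 1 Jan – 10 Dec 2003: 344 days → £103,000 × 2.65% × 344/365 = £2,572.4603
Saltland Shire, 11 Dec – 31 Dec 2003: 21 days → £103,000 × 1.75% × 21/365 = £103.7055
Total = £2,676.1658

£2,676.17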